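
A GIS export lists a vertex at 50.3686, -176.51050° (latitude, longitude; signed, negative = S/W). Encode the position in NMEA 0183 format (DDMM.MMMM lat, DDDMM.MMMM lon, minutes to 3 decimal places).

Lat: 50° + 0.368600 × 60 = 50° 22.11600′
Longitude is negative → W; |value| = 176.510500
Longitude: fractional part 0.510500 → 30.63000 minutes

5022.116,N / 17630.630,W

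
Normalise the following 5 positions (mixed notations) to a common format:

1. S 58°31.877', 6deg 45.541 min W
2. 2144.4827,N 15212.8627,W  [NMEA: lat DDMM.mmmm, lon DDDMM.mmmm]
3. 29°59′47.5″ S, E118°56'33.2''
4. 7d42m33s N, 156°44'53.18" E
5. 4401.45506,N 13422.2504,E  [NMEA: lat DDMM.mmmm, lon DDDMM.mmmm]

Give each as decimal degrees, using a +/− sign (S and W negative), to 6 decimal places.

1. -58.531283, -6.759017
2. 21.741378, -152.214378
3. -29.996528, 118.942556
4. 7.709167, 156.748106
5. 44.024251, 134.370840

Point 1:
  φ: 31.877′ = 0.531283°; total 58.5312833
  S → negative
  λ: 45.541′ = 0.759017°; total 6.7590167
  W → negative
Point 2:
  φ: degrees = first 2 digits = 21, minutes = 44.4827; 21 + 44.4827/60 = 21.7413783
  N ⇒ keep positive
  λ: split at 3 digits → 152° and 12.8627′; 152 + 12.8627/60 = 152.2143783
  hemisphere W, so the sign is −
Point 3:
  φ: 59′ + 47.5″ = 59.79167′; 29 + 59.79167/60 = 29.9965278
  S → negative
  Lon: 56′ + 33.2″ = 56.55333′; 118 + 56.55333/60 = 118.9425556
  E → positive
Point 4:
  Latitude: 7° + 42/60 + 33/3600 = 7 + 0.700000 + 0.009167 = 7.7091667
  N → positive
  Longitude: 44′ + 53.18″ = 44.88633′; 156 + 44.88633/60 = 156.7481056
  E ⇒ keep positive
Point 5:
  Latitude: degrees = first 2 digits = 44, minutes = 1.45506; 44 + 1.45506/60 = 44.0242510
  N → positive
  Longitude: degrees = first 3 digits = 134, minutes = 22.2504; 134 + 22.2504/60 = 134.3708400
  E → positive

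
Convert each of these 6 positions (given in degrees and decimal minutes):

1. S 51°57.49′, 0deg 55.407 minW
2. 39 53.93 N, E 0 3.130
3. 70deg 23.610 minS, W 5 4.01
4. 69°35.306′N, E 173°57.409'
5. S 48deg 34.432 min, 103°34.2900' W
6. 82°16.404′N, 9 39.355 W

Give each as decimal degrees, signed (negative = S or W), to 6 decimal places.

Point 1:
  φ: 51 + 57.49/60 = 51.9581667
  S → negative
  λ: 55.407′ = 0.923450°; total 0.9234500
  W ⇒ negate
Point 2:
  Latitude: 53.93′ = 0.898833°; total 39.8988333
  N → positive
  λ: 3.13′ = 0.052167°; total 0.0521667
  E ⇒ keep positive
Point 3:
  Latitude: 23.61′ = 0.393500°; total 70.3935000
  hemisphere S, so the sign is −
  Lon: 5 + 4.01/60 = 5.0668333
  W ⇒ negate
Point 4:
  φ: 35.306′ = 0.588433°; total 69.5884333
  N ⇒ keep positive
  λ: 57.409′ = 0.956817°; total 173.9568167
  E → positive
Point 5:
  φ: 48 + 34.432/60 = 48.5738667
  S → negative
  Lon: 34.29′ = 0.571500°; total 103.5715000
  hemisphere W, so the sign is −
Point 6:
  φ: 82 + 16.404/60 = 82.2734000
  N ⇒ keep positive
  Longitude: 39.355′ = 0.655917°; total 9.6559167
  W → negative

1. -51.958167, -0.923450
2. 39.898833, 0.052167
3. -70.393500, -5.066833
4. 69.588433, 173.956817
5. -48.573867, -103.571500
6. 82.273400, -9.655917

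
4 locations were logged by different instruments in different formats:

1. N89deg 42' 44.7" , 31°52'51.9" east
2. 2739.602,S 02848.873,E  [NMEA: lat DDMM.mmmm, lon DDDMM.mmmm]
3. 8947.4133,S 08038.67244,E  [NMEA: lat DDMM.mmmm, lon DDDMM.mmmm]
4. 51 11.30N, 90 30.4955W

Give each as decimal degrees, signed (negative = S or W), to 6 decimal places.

Point 1:
  Latitude: 42′ + 44.7″ = 42.74500′; 89 + 42.74500/60 = 89.7124167
  N → positive
  Lon: 52′ + 51.9″ = 52.86500′; 31 + 52.86500/60 = 31.8810833
  E ⇒ keep positive
Point 2:
  Lat: split at 2 digits → 27° and 39.602′; 27 + 39.602/60 = 27.6600333
  S → negative
  λ: degrees = first 3 digits = 28, minutes = 48.873; 28 + 48.873/60 = 28.8145500
  E ⇒ keep positive
Point 3:
  Latitude: split at 2 digits → 89° and 47.4133′; 89 + 47.4133/60 = 89.7902217
  S ⇒ negate
  Longitude: split at 3 digits → 080° and 38.67244′; 80 + 38.67244/60 = 80.6445407
  E → positive
Point 4:
  φ: 11.3′ = 0.188333°; total 51.1883333
  N ⇒ keep positive
  Lon: 30.4955′ = 0.508258°; total 90.5082583
  W ⇒ negate

1. 89.712417, 31.881083
2. -27.660033, 28.814550
3. -89.790222, 80.644541
4. 51.188333, -90.508258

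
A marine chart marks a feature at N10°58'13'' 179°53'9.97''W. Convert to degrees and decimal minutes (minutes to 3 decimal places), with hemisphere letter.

10° 58.217′ N, 179° 53.166′ W

Latitude: 58 + 13/60 = 58.21667′
Lon: seconds/60 = 0.16617; minutes = 53 + 0.16617 = 53.16617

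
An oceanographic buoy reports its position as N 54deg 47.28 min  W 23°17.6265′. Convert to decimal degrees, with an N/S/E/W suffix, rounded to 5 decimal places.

φ: 47.28′ = 0.788000°; total 54.788000
Longitude: 17.6265′ = 0.293775°; total 23.293775

54.78800° N, 23.29378° W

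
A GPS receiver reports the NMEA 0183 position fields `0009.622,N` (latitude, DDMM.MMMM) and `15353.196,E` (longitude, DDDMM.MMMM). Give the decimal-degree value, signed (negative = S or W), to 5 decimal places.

0.16037, 153.88660

Latitude: split at 2 digits → 00° and 9.622′; 0 + 9.622/60 = 0.160367
N ⇒ keep positive
λ: split at 3 digits → 153° and 53.196′; 153 + 53.196/60 = 153.886600
E ⇒ keep positive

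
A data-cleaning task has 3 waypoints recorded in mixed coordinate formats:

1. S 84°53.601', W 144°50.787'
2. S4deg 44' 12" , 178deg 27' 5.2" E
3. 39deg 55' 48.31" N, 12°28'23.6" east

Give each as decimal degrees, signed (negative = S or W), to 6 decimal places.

Point 1:
  Latitude: 53.601′ = 0.893350°; total 84.8933500
  S → negative
  Longitude: 144 + 50.787/60 = 144.8464500
  W ⇒ negate
Point 2:
  Latitude: 4 + 44/60 + 12/3600 = 4.7366667
  S → negative
  Lon: 178 + 27/60 + 5.2/3600 = 178.4514444
  E → positive
Point 3:
  φ: 55′ + 48.31″ = 55.80517′; 39 + 55.80517/60 = 39.9300861
  N ⇒ keep positive
  Longitude: 28′ + 23.6″ = 28.39333′; 12 + 28.39333/60 = 12.4732222
  E → positive

1. -84.893350, -144.846450
2. -4.736667, 178.451444
3. 39.930086, 12.473222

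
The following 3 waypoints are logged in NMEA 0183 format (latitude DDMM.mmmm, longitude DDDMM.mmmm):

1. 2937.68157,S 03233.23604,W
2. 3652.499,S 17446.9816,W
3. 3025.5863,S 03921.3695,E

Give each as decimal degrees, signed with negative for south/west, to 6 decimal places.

Point 1:
  φ: split at 2 digits → 29° and 37.68157′; 29 + 37.68157/60 = 29.6280262
  S → negative
  λ: degrees = first 3 digits = 32, minutes = 33.23604; 32 + 33.23604/60 = 32.5539340
  W ⇒ negate
Point 2:
  φ: split at 2 digits → 36° and 52.499′; 36 + 52.499/60 = 36.8749833
  S → negative
  λ: degrees = first 3 digits = 174, minutes = 46.9816; 174 + 46.9816/60 = 174.7830267
  W → negative
Point 3:
  Latitude: degrees = first 2 digits = 30, minutes = 25.5863; 30 + 25.5863/60 = 30.4264383
  S → negative
  Longitude: split at 3 digits → 039° and 21.3695′; 39 + 21.3695/60 = 39.3561583
  E ⇒ keep positive

1. -29.628026, -32.553934
2. -36.874983, -174.783027
3. -30.426438, 39.356158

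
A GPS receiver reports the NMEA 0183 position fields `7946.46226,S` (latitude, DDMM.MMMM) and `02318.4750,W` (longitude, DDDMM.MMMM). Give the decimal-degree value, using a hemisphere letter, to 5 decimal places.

φ: degrees = first 2 digits = 79, minutes = 46.46226; 79 + 46.46226/60 = 79.774371
Lon: split at 3 digits → 023° and 18.475′; 23 + 18.475/60 = 23.307917

79.77437° S, 23.30792° W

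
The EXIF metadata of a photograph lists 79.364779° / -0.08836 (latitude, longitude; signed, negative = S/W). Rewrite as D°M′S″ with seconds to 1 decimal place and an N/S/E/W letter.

79°21′53.2″ N, 0°05′18.1″ W

Lat: 0.364779° → 21.88674′; 0.88674 × 60 = 53.204″
Longitude is negative → W; |value| = 0.088360
Longitude: 0.088360 × 60 = 5.30160′ → 5′, remainder × 60 = 18.096″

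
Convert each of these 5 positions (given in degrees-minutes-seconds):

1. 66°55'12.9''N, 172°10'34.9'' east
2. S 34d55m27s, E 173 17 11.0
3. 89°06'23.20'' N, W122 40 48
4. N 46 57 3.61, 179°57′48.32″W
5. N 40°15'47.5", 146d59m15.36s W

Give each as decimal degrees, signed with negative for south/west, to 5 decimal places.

Point 1:
  Lat: 55′ + 12.9″ = 55.21500′; 66 + 55.21500/60 = 66.920250
  N ⇒ keep positive
  Lon: 10′ + 34.9″ = 10.58167′; 172 + 10.58167/60 = 172.176361
  E → positive
Point 2:
  Latitude: 55′ + 27″ = 55.45000′; 34 + 55.45000/60 = 34.924167
  S → negative
  λ: 173° + 17/60 + 11/3600 = 173 + 0.283333 + 0.003056 = 173.286389
  E → positive
Point 3:
  Lat: 6′ + 23.2″ = 6.38667′; 89 + 6.38667/60 = 89.106444
  N → positive
  λ: 122° + 40/60 + 48/3600 = 122 + 0.666667 + 0.013333 = 122.680000
  W → negative
Point 4:
  Lat: 57′ + 3.61″ = 57.06017′; 46 + 57.06017/60 = 46.951003
  N → positive
  λ: 179° + 57/60 + 48.32/3600 = 179 + 0.950000 + 0.013422 = 179.963422
  hemisphere W, so the sign is −
Point 5:
  Latitude: 40° + 15/60 + 47.5/3600 = 40 + 0.250000 + 0.013194 = 40.263194
  N ⇒ keep positive
  λ: 146 + 59/60 + 15.36/3600 = 146.987600
  W ⇒ negate

1. 66.92025, 172.17636
2. -34.92417, 173.28639
3. 89.10644, -122.68000
4. 46.95100, -179.96342
5. 40.26319, -146.98760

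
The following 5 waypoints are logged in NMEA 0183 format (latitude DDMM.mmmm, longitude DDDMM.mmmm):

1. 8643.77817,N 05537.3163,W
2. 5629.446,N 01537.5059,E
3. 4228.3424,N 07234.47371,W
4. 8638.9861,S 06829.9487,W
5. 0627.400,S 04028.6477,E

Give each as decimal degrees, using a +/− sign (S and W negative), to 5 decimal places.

1. 86.72964, -55.62194
2. 56.49077, 15.62510
3. 42.47237, -72.57456
4. -86.64977, -68.49915
5. -6.45667, 40.47746

Point 1:
  φ: degrees = first 2 digits = 86, minutes = 43.77817; 86 + 43.77817/60 = 86.729636
  N → positive
  Lon: split at 3 digits → 055° and 37.3163′; 55 + 37.3163/60 = 55.621938
  hemisphere W, so the sign is −
Point 2:
  Latitude: split at 2 digits → 56° and 29.446′; 56 + 29.446/60 = 56.490767
  N → positive
  Longitude: split at 3 digits → 015° and 37.5059′; 15 + 37.5059/60 = 15.625098
  E ⇒ keep positive
Point 3:
  φ: degrees = first 2 digits = 42, minutes = 28.3424; 42 + 28.3424/60 = 42.472373
  N ⇒ keep positive
  Lon: degrees = first 3 digits = 72, minutes = 34.47371; 72 + 34.47371/60 = 72.574562
  hemisphere W, so the sign is −
Point 4:
  Lat: degrees = first 2 digits = 86, minutes = 38.9861; 86 + 38.9861/60 = 86.649768
  S → negative
  Longitude: split at 3 digits → 068° and 29.9487′; 68 + 29.9487/60 = 68.499145
  W ⇒ negate
Point 5:
  φ: degrees = first 2 digits = 6, minutes = 27.4; 6 + 27.4/60 = 6.456667
  S ⇒ negate
  Lon: split at 3 digits → 040° and 28.6477′; 40 + 28.6477/60 = 40.477462
  E → positive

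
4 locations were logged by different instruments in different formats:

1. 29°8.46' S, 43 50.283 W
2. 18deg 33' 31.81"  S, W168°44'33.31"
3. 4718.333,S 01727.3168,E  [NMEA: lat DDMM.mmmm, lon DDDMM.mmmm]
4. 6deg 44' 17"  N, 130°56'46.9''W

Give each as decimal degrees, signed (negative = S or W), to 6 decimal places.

1. -29.141000, -43.838050
2. -18.558836, -168.742586
3. -47.305550, 17.455280
4. 6.738056, -130.946361

Point 1:
  Lat: 8.46′ = 0.141000°; total 29.1410000
  S ⇒ negate
  λ: 43 + 50.283/60 = 43.8380500
  hemisphere W, so the sign is −
Point 2:
  φ: 33′ + 31.81″ = 33.53017′; 18 + 33.53017/60 = 18.5588361
  S ⇒ negate
  λ: 44′ + 33.31″ = 44.55517′; 168 + 44.55517/60 = 168.7425861
  hemisphere W, so the sign is −
Point 3:
  Lat: split at 2 digits → 47° and 18.333′; 47 + 18.333/60 = 47.3055500
  S ⇒ negate
  Longitude: degrees = first 3 digits = 17, minutes = 27.3168; 17 + 27.3168/60 = 17.4552800
  E ⇒ keep positive
Point 4:
  Latitude: 44′ + 17″ = 44.28333′; 6 + 44.28333/60 = 6.7380556
  N → positive
  Lon: 56′ + 46.9″ = 56.78167′; 130 + 56.78167/60 = 130.9463611
  W ⇒ negate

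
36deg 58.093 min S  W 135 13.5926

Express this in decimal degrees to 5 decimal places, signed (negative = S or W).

-36.96822, -135.22654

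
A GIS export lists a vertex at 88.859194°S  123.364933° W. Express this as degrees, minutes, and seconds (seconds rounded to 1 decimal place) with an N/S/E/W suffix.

88°51′33.1″ S, 123°21′53.8″ W

φ: 0.859194 × 60 = 51.55164′ → 51′, remainder × 60 = 33.098″
Lon: whole degrees 123; 21.89598′ → 21′ and 53.759″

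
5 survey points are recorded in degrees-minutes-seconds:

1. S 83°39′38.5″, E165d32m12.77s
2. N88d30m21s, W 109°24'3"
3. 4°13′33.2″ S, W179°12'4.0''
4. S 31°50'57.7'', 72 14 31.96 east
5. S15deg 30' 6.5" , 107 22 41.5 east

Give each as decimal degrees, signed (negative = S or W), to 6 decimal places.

Point 1:
  Lat: 83° + 39/60 + 38.5/3600 = 83 + 0.650000 + 0.010694 = 83.6606944
  S → negative
  Lon: 165° + 32/60 + 12.77/3600 = 165 + 0.533333 + 0.003547 = 165.5368806
  E ⇒ keep positive
Point 2:
  φ: 88 + 30/60 + 21/3600 = 88.5058333
  N ⇒ keep positive
  Lon: 109° + 24/60 + 3/3600 = 109 + 0.400000 + 0.000833 = 109.4008333
  W ⇒ negate
Point 3:
  Latitude: 4 + 13/60 + 33.2/3600 = 4.2258889
  S → negative
  Lon: 179 + 12/60 + 4/3600 = 179.2011111
  W ⇒ negate
Point 4:
  φ: 50′ + 57.7″ = 50.96167′; 31 + 50.96167/60 = 31.8493611
  hemisphere S, so the sign is −
  Longitude: 72 + 14/60 + 31.96/3600 = 72.2422111
  E → positive
Point 5:
  φ: 15° + 30/60 + 6.5/3600 = 15 + 0.500000 + 0.001806 = 15.5018056
  S → negative
  Lon: 107 + 22/60 + 41.5/3600 = 107.3781944
  E ⇒ keep positive

1. -83.660694, 165.536881
2. 88.505833, -109.400833
3. -4.225889, -179.201111
4. -31.849361, 72.242211
5. -15.501806, 107.378194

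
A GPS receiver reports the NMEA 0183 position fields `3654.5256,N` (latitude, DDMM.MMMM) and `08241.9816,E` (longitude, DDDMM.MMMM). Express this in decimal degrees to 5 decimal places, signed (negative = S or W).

Latitude: split at 2 digits → 36° and 54.5256′; 36 + 54.5256/60 = 36.908760
N → positive
Lon: split at 3 digits → 082° and 41.9816′; 82 + 41.9816/60 = 82.699693
E ⇒ keep positive

36.90876, 82.69969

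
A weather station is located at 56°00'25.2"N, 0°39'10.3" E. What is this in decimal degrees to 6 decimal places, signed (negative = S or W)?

Latitude: 0′ + 25.2″ = 0.42000′; 56 + 0.42000/60 = 56.0070000
N ⇒ keep positive
Longitude: 0 + 39/60 + 10.3/3600 = 0.6528611
E ⇒ keep positive

56.007000, 0.652861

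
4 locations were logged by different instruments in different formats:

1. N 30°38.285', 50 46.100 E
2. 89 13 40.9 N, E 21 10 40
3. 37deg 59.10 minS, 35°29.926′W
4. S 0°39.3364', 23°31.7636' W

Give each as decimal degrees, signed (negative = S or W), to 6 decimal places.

1. 30.638083, 50.768333
2. 89.228028, 21.177778
3. -37.985000, -35.498767
4. -0.655607, -23.529393

Point 1:
  Lat: 30 + 38.285/60 = 30.6380833
  N ⇒ keep positive
  Lon: 50 + 46.1/60 = 50.7683333
  E ⇒ keep positive
Point 2:
  Lat: 13′ + 40.9″ = 13.68167′; 89 + 13.68167/60 = 89.2280278
  N ⇒ keep positive
  Longitude: 10′ + 40″ = 10.66667′; 21 + 10.66667/60 = 21.1777778
  E → positive
Point 3:
  Lat: 37 + 59.1/60 = 37.9850000
  hemisphere S, so the sign is −
  λ: 35 + 29.926/60 = 35.4987667
  W ⇒ negate
Point 4:
  Lat: 39.3364′ = 0.655607°; total 0.6556067
  hemisphere S, so the sign is −
  λ: 31.7636′ = 0.529393°; total 23.5293933
  W → negative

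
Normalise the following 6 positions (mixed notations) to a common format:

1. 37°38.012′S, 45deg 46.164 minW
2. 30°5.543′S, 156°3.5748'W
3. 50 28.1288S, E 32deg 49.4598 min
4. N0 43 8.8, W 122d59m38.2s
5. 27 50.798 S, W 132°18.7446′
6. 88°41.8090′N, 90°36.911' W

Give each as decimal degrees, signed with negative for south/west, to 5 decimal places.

Point 1:
  Lat: 38.012′ = 0.633533°; total 37.633533
  hemisphere S, so the sign is −
  Lon: 46.164′ = 0.769400°; total 45.769400
  hemisphere W, so the sign is −
Point 2:
  Lat: 30 + 5.543/60 = 30.092383
  hemisphere S, so the sign is −
  Lon: 3.5748′ = 0.059580°; total 156.059580
  W → negative
Point 3:
  φ: 28.1288′ = 0.468813°; total 50.468813
  hemisphere S, so the sign is −
  λ: 49.4598′ = 0.824330°; total 32.824330
  E → positive
Point 4:
  Latitude: 43′ + 8.8″ = 43.14667′; 0 + 43.14667/60 = 0.719111
  N ⇒ keep positive
  Lon: 122° + 59/60 + 38.2/3600 = 122 + 0.983333 + 0.010611 = 122.993944
  W → negative
Point 5:
  Latitude: 27 + 50.798/60 = 27.846633
  hemisphere S, so the sign is −
  Longitude: 132 + 18.7446/60 = 132.312410
  hemisphere W, so the sign is −
Point 6:
  Latitude: 88 + 41.809/60 = 88.696817
  N ⇒ keep positive
  Longitude: 36.911′ = 0.615183°; total 90.615183
  hemisphere W, so the sign is −

1. -37.63353, -45.76940
2. -30.09238, -156.05958
3. -50.46881, 32.82433
4. 0.71911, -122.99394
5. -27.84663, -132.31241
6. 88.69682, -90.61518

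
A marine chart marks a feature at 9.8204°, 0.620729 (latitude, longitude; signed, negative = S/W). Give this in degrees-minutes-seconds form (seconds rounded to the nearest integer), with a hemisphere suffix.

9°49′13″ N, 0°37′15″ E

Lat: 0.820400° → 49.22400′; 0.22400 × 60 = 13.44″
Lon: 0.620729° → 37.24374′; 0.24374 × 60 = 14.62″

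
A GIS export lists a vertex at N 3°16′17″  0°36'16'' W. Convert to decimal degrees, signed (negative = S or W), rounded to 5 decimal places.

3.27139, -0.60444

Lat: 16′ + 17″ = 16.28333′; 3 + 16.28333/60 = 3.271389
N → positive
Longitude: 0 + 36/60 + 16/3600 = 0.604444
W → negative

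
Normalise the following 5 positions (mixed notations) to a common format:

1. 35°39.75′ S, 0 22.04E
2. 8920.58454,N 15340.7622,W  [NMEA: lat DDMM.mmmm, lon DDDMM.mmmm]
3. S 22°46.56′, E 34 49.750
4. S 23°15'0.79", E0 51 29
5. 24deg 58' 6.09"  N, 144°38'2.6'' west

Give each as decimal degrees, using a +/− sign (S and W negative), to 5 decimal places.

1. -35.66250, 0.36733
2. 89.34308, -153.67937
3. -22.77600, 34.82917
4. -23.25022, 0.85806
5. 24.96836, -144.63406

Point 1:
  Lat: 39.75′ = 0.662500°; total 35.662500
  S ⇒ negate
  Lon: 0 + 22.04/60 = 0.367333
  E ⇒ keep positive
Point 2:
  Latitude: split at 2 digits → 89° and 20.58454′; 89 + 20.58454/60 = 89.343076
  N → positive
  Lon: degrees = first 3 digits = 153, minutes = 40.7622; 153 + 40.7622/60 = 153.679370
  W → negative
Point 3:
  φ: 22 + 46.56/60 = 22.776000
  S ⇒ negate
  Longitude: 34 + 49.75/60 = 34.829167
  E → positive
Point 4:
  φ: 15′ + 0.79″ = 15.01317′; 23 + 15.01317/60 = 23.250219
  hemisphere S, so the sign is −
  Lon: 0° + 51/60 + 29/3600 = 0 + 0.850000 + 0.008056 = 0.858056
  E → positive
Point 5:
  Lat: 24 + 58/60 + 6.09/3600 = 24.968358
  N ⇒ keep positive
  λ: 38′ + 2.6″ = 38.04333′; 144 + 38.04333/60 = 144.634056
  hemisphere W, so the sign is −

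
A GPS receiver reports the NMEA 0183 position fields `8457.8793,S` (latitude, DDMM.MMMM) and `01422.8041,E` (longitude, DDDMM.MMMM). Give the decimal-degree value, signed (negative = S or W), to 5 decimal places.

Latitude: split at 2 digits → 84° and 57.8793′; 84 + 57.8793/60 = 84.964655
S ⇒ negate
Lon: degrees = first 3 digits = 14, minutes = 22.8041; 14 + 22.8041/60 = 14.380068
E → positive

-84.96466, 14.38007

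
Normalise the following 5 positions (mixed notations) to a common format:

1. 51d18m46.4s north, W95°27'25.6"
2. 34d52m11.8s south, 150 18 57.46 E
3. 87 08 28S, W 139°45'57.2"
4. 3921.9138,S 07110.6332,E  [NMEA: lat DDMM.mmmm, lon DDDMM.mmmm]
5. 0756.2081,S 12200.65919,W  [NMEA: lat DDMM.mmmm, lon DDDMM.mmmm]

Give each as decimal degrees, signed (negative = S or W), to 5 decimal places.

Point 1:
  Latitude: 18′ + 46.4″ = 18.77333′; 51 + 18.77333/60 = 51.312889
  N ⇒ keep positive
  Lon: 95° + 27/60 + 25.6/3600 = 95 + 0.450000 + 0.007111 = 95.457111
  W → negative
Point 2:
  Lat: 34 + 52/60 + 11.8/3600 = 34.869944
  S ⇒ negate
  Lon: 18′ + 57.46″ = 18.95767′; 150 + 18.95767/60 = 150.315961
  E → positive
Point 3:
  Latitude: 87 + 8/60 + 28/3600 = 87.141111
  S → negative
  λ: 139 + 45/60 + 57.2/3600 = 139.765889
  W → negative
Point 4:
  Lat: split at 2 digits → 39° and 21.9138′; 39 + 21.9138/60 = 39.365230
  S ⇒ negate
  Longitude: split at 3 digits → 071° and 10.6332′; 71 + 10.6332/60 = 71.177220
  E → positive
Point 5:
  Latitude: degrees = first 2 digits = 7, minutes = 56.2081; 7 + 56.2081/60 = 7.936802
  S → negative
  λ: split at 3 digits → 122° and 0.65919′; 122 + 0.65919/60 = 122.010987
  W ⇒ negate

1. 51.31289, -95.45711
2. -34.86994, 150.31596
3. -87.14111, -139.76589
4. -39.36523, 71.17722
5. -7.93680, -122.01099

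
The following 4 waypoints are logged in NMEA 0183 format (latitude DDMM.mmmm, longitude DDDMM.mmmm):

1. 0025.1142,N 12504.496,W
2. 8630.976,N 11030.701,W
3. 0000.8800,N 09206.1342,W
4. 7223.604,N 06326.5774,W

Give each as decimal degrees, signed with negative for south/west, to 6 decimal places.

Point 1:
  Latitude: degrees = first 2 digits = 0, minutes = 25.1142; 0 + 25.1142/60 = 0.4185700
  N ⇒ keep positive
  Longitude: split at 3 digits → 125° and 4.496′; 125 + 4.496/60 = 125.0749333
  W ⇒ negate
Point 2:
  φ: degrees = first 2 digits = 86, minutes = 30.976; 86 + 30.976/60 = 86.5162667
  N → positive
  Lon: split at 3 digits → 110° and 30.701′; 110 + 30.701/60 = 110.5116833
  W ⇒ negate
Point 3:
  Lat: split at 2 digits → 00° and 0.88′; 0 + 0.88/60 = 0.0146667
  N → positive
  Lon: degrees = first 3 digits = 92, minutes = 6.1342; 92 + 6.1342/60 = 92.1022367
  hemisphere W, so the sign is −
Point 4:
  Lat: split at 2 digits → 72° and 23.604′; 72 + 23.604/60 = 72.3934000
  N ⇒ keep positive
  Lon: split at 3 digits → 063° and 26.5774′; 63 + 26.5774/60 = 63.4429567
  hemisphere W, so the sign is −

1. 0.418570, -125.074933
2. 86.516267, -110.511683
3. 0.014667, -92.102237
4. 72.393400, -63.442957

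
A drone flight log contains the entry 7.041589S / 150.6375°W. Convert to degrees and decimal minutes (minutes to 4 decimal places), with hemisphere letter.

7° 2.4953′ S, 150° 38.2500′ W

φ: fractional part 0.041589 → 2.495340 minutes
Longitude: minutes = (150.637500 − 150) × 60 = 38.250000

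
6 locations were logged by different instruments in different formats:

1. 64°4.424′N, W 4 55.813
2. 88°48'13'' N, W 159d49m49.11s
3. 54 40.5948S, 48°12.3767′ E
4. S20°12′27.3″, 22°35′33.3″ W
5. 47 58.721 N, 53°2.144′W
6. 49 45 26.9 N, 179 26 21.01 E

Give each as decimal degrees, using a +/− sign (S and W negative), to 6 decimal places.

1. 64.073733, -4.930217
2. 88.803611, -159.830308
3. -54.676580, 48.206278
4. -20.207583, -22.592583
5. 47.978683, -53.035733
6. 49.757472, 179.439169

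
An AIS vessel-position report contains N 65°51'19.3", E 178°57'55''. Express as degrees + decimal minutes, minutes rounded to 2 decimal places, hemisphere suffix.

Lat: 51 + 19.3/60 = 51.3217′
λ: seconds/60 = 0.91667; minutes = 57 + 0.91667 = 57.9167

65° 51.32′ N, 178° 57.92′ E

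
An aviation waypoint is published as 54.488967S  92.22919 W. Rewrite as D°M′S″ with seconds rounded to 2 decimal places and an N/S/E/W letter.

Lat: whole degrees 54; 29.33802′ → 29′ and 20.2812″
Lon: 0.229190 × 60 = 13.75140′ → 13′, remainder × 60 = 45.0840″

54°29′20.28″ S, 92°13′45.08″ W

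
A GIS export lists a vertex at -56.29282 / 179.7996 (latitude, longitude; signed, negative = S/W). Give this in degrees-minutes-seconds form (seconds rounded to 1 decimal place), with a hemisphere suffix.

56°17′34.2″ S, 179°47′58.6″ E

Latitude is negative → S; |value| = 56.292820
φ: 0.292820° → 17.56920′; 0.56920 × 60 = 34.152″
λ: whole degrees 179; 47.97600′ → 47′ and 58.560″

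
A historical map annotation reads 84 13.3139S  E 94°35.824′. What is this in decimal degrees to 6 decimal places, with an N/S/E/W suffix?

Latitude: 13.3139′ = 0.221898°; total 84.2218983
λ: 94 + 35.824/60 = 94.5970667

84.221898° S, 94.597067° E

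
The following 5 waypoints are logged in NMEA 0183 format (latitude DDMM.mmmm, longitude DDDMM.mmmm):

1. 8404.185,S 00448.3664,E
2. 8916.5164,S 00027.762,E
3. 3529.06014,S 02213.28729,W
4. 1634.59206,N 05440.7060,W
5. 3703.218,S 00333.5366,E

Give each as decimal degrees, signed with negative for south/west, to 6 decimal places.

1. -84.069750, 4.806107
2. -89.275273, 0.462700
3. -35.484336, -22.221455
4. 16.576534, -54.678433
5. -37.053633, 3.558943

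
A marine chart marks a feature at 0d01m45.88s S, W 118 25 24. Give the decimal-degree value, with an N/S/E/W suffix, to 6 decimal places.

Lat: 0° + 1/60 + 45.88/3600 = 0 + 0.016667 + 0.012744 = 0.0294111
Lon: 25′ + 24″ = 25.40000′; 118 + 25.40000/60 = 118.4233333

0.029411° S, 118.423333° W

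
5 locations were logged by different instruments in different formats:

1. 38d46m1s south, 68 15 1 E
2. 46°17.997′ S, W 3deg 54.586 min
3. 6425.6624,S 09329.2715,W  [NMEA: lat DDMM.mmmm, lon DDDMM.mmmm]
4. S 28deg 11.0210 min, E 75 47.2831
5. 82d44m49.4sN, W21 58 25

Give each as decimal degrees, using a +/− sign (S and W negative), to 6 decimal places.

Point 1:
  Latitude: 46′ + 1″ = 46.01667′; 38 + 46.01667/60 = 38.7669444
  S ⇒ negate
  Longitude: 15′ + 1″ = 15.01667′; 68 + 15.01667/60 = 68.2502778
  E → positive
Point 2:
  Lat: 17.997′ = 0.299950°; total 46.2999500
  S ⇒ negate
  Longitude: 54.586′ = 0.909767°; total 3.9097667
  W ⇒ negate
Point 3:
  Latitude: split at 2 digits → 64° and 25.6624′; 64 + 25.6624/60 = 64.4277067
  S → negative
  λ: split at 3 digits → 093° and 29.2715′; 93 + 29.2715/60 = 93.4878583
  hemisphere W, so the sign is −
Point 4:
  Lat: 28 + 11.021/60 = 28.1836833
  hemisphere S, so the sign is −
  Lon: 75 + 47.2831/60 = 75.7880517
  E ⇒ keep positive
Point 5:
  Lat: 44′ + 49.4″ = 44.82333′; 82 + 44.82333/60 = 82.7470556
  N → positive
  λ: 58′ + 25″ = 58.41667′; 21 + 58.41667/60 = 21.9736111
  hemisphere W, so the sign is −

1. -38.766944, 68.250278
2. -46.299950, -3.909767
3. -64.427707, -93.487858
4. -28.183683, 75.788052
5. 82.747056, -21.973611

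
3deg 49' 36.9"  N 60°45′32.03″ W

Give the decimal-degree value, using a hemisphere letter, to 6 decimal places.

Latitude: 3° + 49/60 + 36.9/3600 = 3 + 0.816667 + 0.010250 = 3.8269167
Longitude: 60° + 45/60 + 32.03/3600 = 60 + 0.750000 + 0.008897 = 60.7588972

3.826917° N, 60.758897° W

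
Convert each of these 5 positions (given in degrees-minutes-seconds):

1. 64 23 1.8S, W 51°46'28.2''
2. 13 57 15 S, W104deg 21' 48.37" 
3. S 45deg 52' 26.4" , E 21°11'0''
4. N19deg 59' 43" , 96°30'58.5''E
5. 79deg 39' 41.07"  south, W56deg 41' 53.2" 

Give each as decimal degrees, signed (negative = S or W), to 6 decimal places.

1. -64.383833, -51.774500
2. -13.954167, -104.363436
3. -45.874000, 21.183333
4. 19.995278, 96.516250
5. -79.661408, -56.698111

Point 1:
  φ: 64° + 23/60 + 1.8/3600 = 64 + 0.383333 + 0.000500 = 64.3838333
  S ⇒ negate
  Lon: 46′ + 28.2″ = 46.47000′; 51 + 46.47000/60 = 51.7745000
  hemisphere W, so the sign is −
Point 2:
  φ: 13° + 57/60 + 15/3600 = 13 + 0.950000 + 0.004167 = 13.9541667
  S ⇒ negate
  λ: 104° + 21/60 + 48.37/3600 = 104 + 0.350000 + 0.013436 = 104.3634361
  W ⇒ negate
Point 3:
  Latitude: 45 + 52/60 + 26.4/3600 = 45.8740000
  hemisphere S, so the sign is −
  Lon: 21° + 11/60 + 0/3600 = 21 + 0.183333 + 0.000000 = 21.1833333
  E → positive
Point 4:
  Lat: 59′ + 43″ = 59.71667′; 19 + 59.71667/60 = 19.9952778
  N → positive
  Longitude: 30′ + 58.5″ = 30.97500′; 96 + 30.97500/60 = 96.5162500
  E → positive
Point 5:
  φ: 79 + 39/60 + 41.07/3600 = 79.6614083
  hemisphere S, so the sign is −
  Lon: 41′ + 53.2″ = 41.88667′; 56 + 41.88667/60 = 56.6981111
  W → negative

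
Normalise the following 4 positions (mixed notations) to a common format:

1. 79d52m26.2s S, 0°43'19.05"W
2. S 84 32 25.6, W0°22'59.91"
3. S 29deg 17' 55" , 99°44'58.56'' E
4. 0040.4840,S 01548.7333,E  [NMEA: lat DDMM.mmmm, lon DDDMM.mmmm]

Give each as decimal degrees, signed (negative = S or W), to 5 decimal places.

1. -79.87394, -0.72196
2. -84.54044, -0.38331
3. -29.29861, 99.74960
4. -0.67473, 15.81222

Point 1:
  Lat: 79° + 52/60 + 26.2/3600 = 79 + 0.866667 + 0.007278 = 79.873944
  S ⇒ negate
  λ: 0° + 43/60 + 19.05/3600 = 0 + 0.716667 + 0.005292 = 0.721958
  hemisphere W, so the sign is −
Point 2:
  Latitude: 84° + 32/60 + 25.6/3600 = 84 + 0.533333 + 0.007111 = 84.540444
  S ⇒ negate
  λ: 0° + 22/60 + 59.91/3600 = 0 + 0.366667 + 0.016642 = 0.383308
  W ⇒ negate
Point 3:
  Latitude: 17′ + 55″ = 17.91667′; 29 + 17.91667/60 = 29.298611
  S → negative
  Lon: 99° + 44/60 + 58.56/3600 = 99 + 0.733333 + 0.016267 = 99.749600
  E → positive
Point 4:
  φ: degrees = first 2 digits = 0, minutes = 40.484; 0 + 40.484/60 = 0.674733
  hemisphere S, so the sign is −
  λ: split at 3 digits → 015° and 48.7333′; 15 + 48.7333/60 = 15.812222
  E → positive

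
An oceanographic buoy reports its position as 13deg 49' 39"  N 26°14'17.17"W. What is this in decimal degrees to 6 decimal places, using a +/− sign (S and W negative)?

Latitude: 13° + 49/60 + 39/3600 = 13 + 0.816667 + 0.010833 = 13.8275000
N ⇒ keep positive
λ: 26° + 14/60 + 17.17/3600 = 26 + 0.233333 + 0.004769 = 26.2381028
W ⇒ negate

13.827500, -26.238103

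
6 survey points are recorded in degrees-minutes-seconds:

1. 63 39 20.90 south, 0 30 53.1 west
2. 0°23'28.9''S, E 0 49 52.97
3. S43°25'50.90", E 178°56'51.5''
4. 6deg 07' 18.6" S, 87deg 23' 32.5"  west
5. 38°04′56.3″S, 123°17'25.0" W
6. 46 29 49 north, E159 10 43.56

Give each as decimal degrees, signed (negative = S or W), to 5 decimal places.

1. -63.65581, -0.51475
2. -0.39136, 0.83138
3. -43.43081, 178.94764
4. -6.12183, -87.39236
5. -38.08231, -123.29028
6. 46.49694, 159.17877

Point 1:
  Lat: 63 + 39/60 + 20.9/3600 = 63.655806
  S → negative
  λ: 0° + 30/60 + 53.1/3600 = 0 + 0.500000 + 0.014750 = 0.514750
  hemisphere W, so the sign is −
Point 2:
  Lat: 0 + 23/60 + 28.9/3600 = 0.391361
  S → negative
  Lon: 0° + 49/60 + 52.97/3600 = 0 + 0.816667 + 0.014714 = 0.831381
  E ⇒ keep positive
Point 3:
  Latitude: 43 + 25/60 + 50.9/3600 = 43.430806
  S → negative
  Longitude: 178 + 56/60 + 51.5/3600 = 178.947639
  E ⇒ keep positive
Point 4:
  Latitude: 6 + 7/60 + 18.6/3600 = 6.121833
  S ⇒ negate
  Lon: 87 + 23/60 + 32.5/3600 = 87.392361
  W → negative
Point 5:
  Latitude: 38 + 4/60 + 56.3/3600 = 38.082306
  S → negative
  Lon: 123° + 17/60 + 25/3600 = 123 + 0.283333 + 0.006944 = 123.290278
  hemisphere W, so the sign is −
Point 6:
  Lat: 46° + 29/60 + 49/3600 = 46 + 0.483333 + 0.013611 = 46.496944
  N ⇒ keep positive
  Longitude: 159 + 10/60 + 43.56/3600 = 159.178767
  E → positive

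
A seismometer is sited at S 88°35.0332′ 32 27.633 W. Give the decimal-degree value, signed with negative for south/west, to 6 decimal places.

Lat: 35.0332′ = 0.583887°; total 88.5838867
hemisphere S, so the sign is −
Longitude: 32 + 27.633/60 = 32.4605500
W → negative

-88.583887, -32.460550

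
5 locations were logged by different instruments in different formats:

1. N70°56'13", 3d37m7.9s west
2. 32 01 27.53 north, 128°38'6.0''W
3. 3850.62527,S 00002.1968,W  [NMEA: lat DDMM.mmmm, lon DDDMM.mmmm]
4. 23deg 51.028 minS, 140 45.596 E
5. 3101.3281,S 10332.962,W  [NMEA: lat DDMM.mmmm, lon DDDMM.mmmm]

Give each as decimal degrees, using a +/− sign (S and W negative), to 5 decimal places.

1. 70.93694, -3.61886
2. 32.02431, -128.63500
3. -38.84375, -0.03661
4. -23.85047, 140.75993
5. -31.02214, -103.54937

Point 1:
  Latitude: 56′ + 13″ = 56.21667′; 70 + 56.21667/60 = 70.936944
  N ⇒ keep positive
  λ: 3 + 37/60 + 7.9/3600 = 3.618861
  W ⇒ negate
Point 2:
  Latitude: 32 + 1/60 + 27.53/3600 = 32.024314
  N ⇒ keep positive
  λ: 38′ + 6″ = 38.10000′; 128 + 38.10000/60 = 128.635000
  W ⇒ negate
Point 3:
  Lat: split at 2 digits → 38° and 50.62527′; 38 + 50.62527/60 = 38.843755
  S ⇒ negate
  Longitude: split at 3 digits → 000° and 2.1968′; 0 + 2.1968/60 = 0.036613
  W → negative
Point 4:
  Lat: 51.028′ = 0.850467°; total 23.850467
  S → negative
  Lon: 45.596′ = 0.759933°; total 140.759933
  E ⇒ keep positive
Point 5:
  φ: degrees = first 2 digits = 31, minutes = 1.3281; 31 + 1.3281/60 = 31.022135
  S ⇒ negate
  Longitude: degrees = first 3 digits = 103, minutes = 32.962; 103 + 32.962/60 = 103.549367
  W → negative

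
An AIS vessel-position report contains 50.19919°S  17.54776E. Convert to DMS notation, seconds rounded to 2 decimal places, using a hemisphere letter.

φ: 0.199190° → 11.95140′; 0.95140 × 60 = 57.0840″
Longitude: whole degrees 17; 32.86560′ → 32′ and 51.9360″

50°11′57.08″ S, 17°32′51.94″ E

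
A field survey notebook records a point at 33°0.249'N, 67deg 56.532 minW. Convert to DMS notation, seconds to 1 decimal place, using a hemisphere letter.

33°00′14.9″ N, 67°56′31.9″ W

Lat: fractional minutes 0.24900 × 60 = 14.940″
Longitude: fractional minutes 0.53200 × 60 = 31.920″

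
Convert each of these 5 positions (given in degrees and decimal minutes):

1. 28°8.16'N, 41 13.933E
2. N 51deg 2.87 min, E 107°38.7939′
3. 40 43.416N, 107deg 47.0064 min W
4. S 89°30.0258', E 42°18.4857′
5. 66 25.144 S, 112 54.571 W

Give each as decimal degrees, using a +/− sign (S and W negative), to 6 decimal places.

1. 28.136000, 41.232217
2. 51.047833, 107.646565
3. 40.723600, -107.783440
4. -89.500430, 42.308095
5. -66.419067, -112.909517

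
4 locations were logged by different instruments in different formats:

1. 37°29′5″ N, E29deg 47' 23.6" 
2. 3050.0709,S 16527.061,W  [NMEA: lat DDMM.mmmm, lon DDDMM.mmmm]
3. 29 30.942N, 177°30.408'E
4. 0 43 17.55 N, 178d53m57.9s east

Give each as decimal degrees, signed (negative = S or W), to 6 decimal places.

1. 37.484722, 29.789889
2. -30.834515, -165.451017
3. 29.515700, 177.506800
4. 0.721542, 178.899417

Point 1:
  φ: 29′ + 5″ = 29.08333′; 37 + 29.08333/60 = 37.4847222
  N → positive
  λ: 47′ + 23.6″ = 47.39333′; 29 + 47.39333/60 = 29.7898889
  E → positive
Point 2:
  Lat: degrees = first 2 digits = 30, minutes = 50.0709; 30 + 50.0709/60 = 30.8345150
  hemisphere S, so the sign is −
  λ: degrees = first 3 digits = 165, minutes = 27.061; 165 + 27.061/60 = 165.4510167
  hemisphere W, so the sign is −
Point 3:
  φ: 30.942′ = 0.515700°; total 29.5157000
  N → positive
  λ: 177 + 30.408/60 = 177.5068000
  E → positive
Point 4:
  Latitude: 0° + 43/60 + 17.55/3600 = 0 + 0.716667 + 0.004875 = 0.7215417
  N ⇒ keep positive
  λ: 53′ + 57.9″ = 53.96500′; 178 + 53.96500/60 = 178.8994167
  E → positive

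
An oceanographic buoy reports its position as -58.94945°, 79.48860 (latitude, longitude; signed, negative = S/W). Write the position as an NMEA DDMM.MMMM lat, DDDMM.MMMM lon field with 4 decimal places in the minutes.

Latitude is negative → S; |value| = 58.949450
Lat: 58° + 0.949450 × 60 = 58° 56.967000′
Longitude: 79° + 0.488600 × 60 = 79° 29.316000′

5856.9670,S / 07929.3160,E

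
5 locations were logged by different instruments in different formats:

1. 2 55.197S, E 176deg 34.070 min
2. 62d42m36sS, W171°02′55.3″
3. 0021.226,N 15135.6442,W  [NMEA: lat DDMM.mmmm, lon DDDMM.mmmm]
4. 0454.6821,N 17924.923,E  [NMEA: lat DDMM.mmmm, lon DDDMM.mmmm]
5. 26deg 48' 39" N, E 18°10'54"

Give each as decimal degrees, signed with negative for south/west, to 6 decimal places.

1. -2.919950, 176.567833
2. -62.710000, -171.048694
3. 0.353767, -151.594070
4. 4.911368, 179.415383
5. 26.810833, 18.181667

Point 1:
  Lat: 55.197′ = 0.919950°; total 2.9199500
  S ⇒ negate
  λ: 34.07′ = 0.567833°; total 176.5678333
  E → positive
Point 2:
  φ: 42′ + 36″ = 42.60000′; 62 + 42.60000/60 = 62.7100000
  S ⇒ negate
  λ: 171° + 2/60 + 55.3/3600 = 171 + 0.033333 + 0.015361 = 171.0486944
  hemisphere W, so the sign is −
Point 3:
  Lat: split at 2 digits → 00° and 21.226′; 0 + 21.226/60 = 0.3537667
  N → positive
  Longitude: degrees = first 3 digits = 151, minutes = 35.6442; 151 + 35.6442/60 = 151.5940700
  hemisphere W, so the sign is −
Point 4:
  Lat: split at 2 digits → 04° and 54.6821′; 4 + 54.6821/60 = 4.9113683
  N ⇒ keep positive
  Longitude: degrees = first 3 digits = 179, minutes = 24.923; 179 + 24.923/60 = 179.4153833
  E ⇒ keep positive
Point 5:
  Lat: 26° + 48/60 + 39/3600 = 26 + 0.800000 + 0.010833 = 26.8108333
  N → positive
  Lon: 10′ + 54″ = 10.90000′; 18 + 10.90000/60 = 18.1816667
  E ⇒ keep positive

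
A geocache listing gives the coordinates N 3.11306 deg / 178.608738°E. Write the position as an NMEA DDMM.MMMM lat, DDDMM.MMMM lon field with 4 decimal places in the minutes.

Lat: 3° + 0.113060 × 60 = 3° 6.783600′
Lon: minutes = (178.608738 − 178) × 60 = 36.524280

0306.7836,N / 17836.5243,E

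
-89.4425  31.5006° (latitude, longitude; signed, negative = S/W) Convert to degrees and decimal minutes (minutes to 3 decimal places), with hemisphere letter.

Latitude is negative → S; |value| = 89.442500
Latitude: 89° + 0.442500 × 60 = 89° 26.55000′
Lon: 31° + 0.500600 × 60 = 31° 30.03600′

89° 26.550′ S, 31° 30.036′ E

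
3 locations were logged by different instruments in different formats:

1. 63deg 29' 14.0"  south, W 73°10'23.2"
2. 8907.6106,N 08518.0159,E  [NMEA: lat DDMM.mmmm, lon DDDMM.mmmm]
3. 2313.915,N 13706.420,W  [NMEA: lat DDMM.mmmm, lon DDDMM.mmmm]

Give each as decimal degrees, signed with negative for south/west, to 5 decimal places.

Point 1:
  Lat: 29′ + 14″ = 29.23333′; 63 + 29.23333/60 = 63.487222
  S → negative
  Longitude: 73 + 10/60 + 23.2/3600 = 73.173111
  hemisphere W, so the sign is −
Point 2:
  φ: degrees = first 2 digits = 89, minutes = 7.6106; 89 + 7.6106/60 = 89.126843
  N → positive
  Lon: split at 3 digits → 085° and 18.0159′; 85 + 18.0159/60 = 85.300265
  E ⇒ keep positive
Point 3:
  Latitude: split at 2 digits → 23° and 13.915′; 23 + 13.915/60 = 23.231917
  N → positive
  λ: split at 3 digits → 137° and 6.42′; 137 + 6.42/60 = 137.107000
  W → negative

1. -63.48722, -73.17311
2. 89.12684, 85.30027
3. 23.23192, -137.10700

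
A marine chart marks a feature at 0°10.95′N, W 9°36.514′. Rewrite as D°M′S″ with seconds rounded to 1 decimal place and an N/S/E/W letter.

Lat: fractional minutes 0.95000 × 60 = 57.000″
Lon: fractional minutes 0.51400 × 60 = 30.840″

0°10′57.0″ N, 9°36′30.8″ W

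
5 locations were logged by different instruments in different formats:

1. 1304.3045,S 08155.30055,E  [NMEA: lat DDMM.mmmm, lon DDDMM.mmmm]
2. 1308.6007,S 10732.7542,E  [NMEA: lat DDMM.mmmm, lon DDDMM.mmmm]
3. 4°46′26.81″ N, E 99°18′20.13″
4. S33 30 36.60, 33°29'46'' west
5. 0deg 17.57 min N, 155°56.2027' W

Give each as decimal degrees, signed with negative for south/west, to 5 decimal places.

1. -13.07174, 81.92168
2. -13.14335, 107.54590
3. 4.77411, 99.30559
4. -33.51017, -33.49611
5. 0.29283, -155.93671

Point 1:
  Lat: split at 2 digits → 13° and 4.3045′; 13 + 4.3045/60 = 13.071742
  S ⇒ negate
  λ: degrees = first 3 digits = 81, minutes = 55.30055; 81 + 55.30055/60 = 81.921676
  E ⇒ keep positive
Point 2:
  φ: degrees = first 2 digits = 13, minutes = 8.6007; 13 + 8.6007/60 = 13.143345
  S → negative
  Longitude: degrees = first 3 digits = 107, minutes = 32.7542; 107 + 32.7542/60 = 107.545903
  E → positive
Point 3:
  Latitude: 46′ + 26.81″ = 46.44683′; 4 + 46.44683/60 = 4.774114
  N → positive
  Lon: 99 + 18/60 + 20.13/3600 = 99.305592
  E ⇒ keep positive
Point 4:
  φ: 30′ + 36.6″ = 30.61000′; 33 + 30.61000/60 = 33.510167
  S → negative
  λ: 29′ + 46″ = 29.76667′; 33 + 29.76667/60 = 33.496111
  hemisphere W, so the sign is −
Point 5:
  Lat: 17.57′ = 0.292833°; total 0.292833
  N ⇒ keep positive
  Longitude: 56.2027′ = 0.936712°; total 155.936712
  W → negative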